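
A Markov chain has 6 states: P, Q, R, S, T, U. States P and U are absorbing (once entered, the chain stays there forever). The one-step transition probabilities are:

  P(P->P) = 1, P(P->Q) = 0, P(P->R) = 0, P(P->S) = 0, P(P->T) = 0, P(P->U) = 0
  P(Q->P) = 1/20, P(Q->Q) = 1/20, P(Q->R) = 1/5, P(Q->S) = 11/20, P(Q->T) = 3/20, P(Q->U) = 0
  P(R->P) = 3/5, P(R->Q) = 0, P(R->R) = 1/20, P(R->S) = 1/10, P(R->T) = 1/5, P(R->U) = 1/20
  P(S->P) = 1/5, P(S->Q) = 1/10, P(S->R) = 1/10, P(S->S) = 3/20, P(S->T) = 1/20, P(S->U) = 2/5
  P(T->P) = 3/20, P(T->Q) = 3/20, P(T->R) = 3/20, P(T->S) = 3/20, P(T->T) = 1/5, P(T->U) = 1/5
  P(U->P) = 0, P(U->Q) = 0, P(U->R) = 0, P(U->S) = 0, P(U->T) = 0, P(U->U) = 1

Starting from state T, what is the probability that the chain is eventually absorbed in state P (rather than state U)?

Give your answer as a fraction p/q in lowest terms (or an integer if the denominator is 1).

Let a_i = P(absorbed in P | start in state i).
Boundary conditions: a_P = 1, a_U = 0.
For each transient state i, a_i = sum_j P(i->j) * a_j:
  a_Q = 1/20*a_P + 1/20*a_Q + 1/5*a_R + 11/20*a_S + 3/20*a_T + 0*a_U
  a_R = 3/5*a_P + 0*a_Q + 1/20*a_R + 1/10*a_S + 1/5*a_T + 1/20*a_U
  a_S = 1/5*a_P + 1/10*a_Q + 1/10*a_R + 3/20*a_S + 1/20*a_T + 2/5*a_U
  a_T = 3/20*a_P + 3/20*a_Q + 3/20*a_R + 3/20*a_S + 1/5*a_T + 1/5*a_U

Substituting a_P = 1 and a_U = 0, rearrange to (I - Q) a = r where r[i] = P(i -> P):
  [19/20, -1/5, -11/20, -3/20] . (a_Q, a_R, a_S, a_T) = 1/20
  [0, 19/20, -1/10, -1/5] . (a_Q, a_R, a_S, a_T) = 3/5
  [-1/10, -1/10, 17/20, -1/20] . (a_Q, a_R, a_S, a_T) = 1/5
  [-3/20, -3/20, -3/20, 4/5] . (a_Q, a_R, a_S, a_T) = 3/20

Solving yields:
  a_Q = 43307/79691
  a_R = 62520/79691
  a_S = 33618/79691
  a_T = 41088/79691

Starting state is T, so the absorption probability is a_T = 41088/79691.

Answer: 41088/79691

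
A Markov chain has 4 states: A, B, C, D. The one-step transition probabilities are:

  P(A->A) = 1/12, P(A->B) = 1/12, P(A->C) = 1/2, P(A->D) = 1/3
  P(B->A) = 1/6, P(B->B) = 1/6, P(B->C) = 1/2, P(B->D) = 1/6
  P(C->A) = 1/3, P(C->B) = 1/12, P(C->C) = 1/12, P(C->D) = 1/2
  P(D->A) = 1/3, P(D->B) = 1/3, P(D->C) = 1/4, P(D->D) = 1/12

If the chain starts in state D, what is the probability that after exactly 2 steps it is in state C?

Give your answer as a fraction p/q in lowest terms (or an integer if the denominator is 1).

Answer: 3/8

Derivation:
Computing P^2 by repeated multiplication:
P^1 =
  A: [1/12, 1/12, 1/2, 1/3]
  B: [1/6, 1/6, 1/2, 1/6]
  C: [1/3, 1/12, 1/12, 1/2]
  D: [1/3, 1/3, 1/4, 1/12]
P^2 =
  A: [43/144, 25/144, 5/24, 23/72]
  B: [19/72, 5/36, 1/4, 25/72]
  C: [17/72, 31/144, 49/144, 5/24]
  D: [7/36, 19/144, 3/8, 43/144]

(P^2)[D -> C] = 3/8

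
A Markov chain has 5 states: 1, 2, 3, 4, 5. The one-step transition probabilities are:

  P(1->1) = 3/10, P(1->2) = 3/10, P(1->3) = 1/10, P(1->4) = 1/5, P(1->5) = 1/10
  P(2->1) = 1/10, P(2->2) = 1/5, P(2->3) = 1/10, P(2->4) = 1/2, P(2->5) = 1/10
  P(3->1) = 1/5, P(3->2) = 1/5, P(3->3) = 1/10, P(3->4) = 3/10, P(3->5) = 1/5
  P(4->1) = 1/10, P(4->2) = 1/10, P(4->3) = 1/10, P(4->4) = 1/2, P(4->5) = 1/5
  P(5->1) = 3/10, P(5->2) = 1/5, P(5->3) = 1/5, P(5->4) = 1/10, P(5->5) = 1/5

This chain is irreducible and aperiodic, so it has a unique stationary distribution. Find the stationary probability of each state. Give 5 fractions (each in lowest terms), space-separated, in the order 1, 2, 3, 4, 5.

The stationary distribution satisfies pi = pi * P, i.e.:
  pi_1 = 3/10*pi_1 + 1/10*pi_2 + 1/5*pi_3 + 1/10*pi_4 + 3/10*pi_5
  pi_2 = 3/10*pi_1 + 1/5*pi_2 + 1/5*pi_3 + 1/10*pi_4 + 1/5*pi_5
  pi_3 = 1/10*pi_1 + 1/10*pi_2 + 1/10*pi_3 + 1/10*pi_4 + 1/5*pi_5
  pi_4 = 1/5*pi_1 + 1/2*pi_2 + 3/10*pi_3 + 1/2*pi_4 + 1/10*pi_5
  pi_5 = 1/10*pi_1 + 1/10*pi_2 + 1/5*pi_3 + 1/5*pi_4 + 1/5*pi_5
with normalization: pi_1 + pi_2 + pi_3 + pi_4 + pi_5 = 1.

Using the first 4 balance equations plus normalization, the linear system A*pi = b is:
  [-7/10, 1/10, 1/5, 1/10, 3/10] . pi = 0
  [3/10, -4/5, 1/5, 1/10, 1/5] . pi = 0
  [1/10, 1/10, -9/10, 1/10, 1/5] . pi = 0
  [1/5, 1/2, 3/10, -1/2, 1/10] . pi = 0
  [1, 1, 1, 1, 1] . pi = 1

Solving yields:
  pi_1 = 1357/7519
  pi_2 = 1371/7519
  pi_3 = 875/7519
  pi_4 = 2685/7519
  pi_5 = 1231/7519

Verification (pi * P):
  1357/7519*3/10 + 1371/7519*1/10 + 875/7519*1/5 + 2685/7519*1/10 + 1231/7519*3/10 = 1357/7519 = pi_1  (ok)
  1357/7519*3/10 + 1371/7519*1/5 + 875/7519*1/5 + 2685/7519*1/10 + 1231/7519*1/5 = 1371/7519 = pi_2  (ok)
  1357/7519*1/10 + 1371/7519*1/10 + 875/7519*1/10 + 2685/7519*1/10 + 1231/7519*1/5 = 875/7519 = pi_3  (ok)
  1357/7519*1/5 + 1371/7519*1/2 + 875/7519*3/10 + 2685/7519*1/2 + 1231/7519*1/10 = 2685/7519 = pi_4  (ok)
  1357/7519*1/10 + 1371/7519*1/10 + 875/7519*1/5 + 2685/7519*1/5 + 1231/7519*1/5 = 1231/7519 = pi_5  (ok)

Answer: 1357/7519 1371/7519 875/7519 2685/7519 1231/7519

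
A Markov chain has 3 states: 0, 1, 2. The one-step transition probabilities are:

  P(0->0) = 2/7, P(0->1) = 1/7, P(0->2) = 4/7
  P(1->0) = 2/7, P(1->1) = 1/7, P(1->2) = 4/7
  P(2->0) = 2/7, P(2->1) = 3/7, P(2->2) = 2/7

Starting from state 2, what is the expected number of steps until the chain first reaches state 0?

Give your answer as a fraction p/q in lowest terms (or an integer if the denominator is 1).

Answer: 7/2

Derivation:
Let h_i = expected steps to first reach 0 from state i.
Boundary: h_0 = 0.
First-step equations for the other states:
  h_1 = 1 + 2/7*h_0 + 1/7*h_1 + 4/7*h_2
  h_2 = 1 + 2/7*h_0 + 3/7*h_1 + 2/7*h_2

Substituting h_0 = 0 and rearranging gives the linear system (I - Q) h = 1:
  [6/7, -4/7] . (h_1, h_2) = 1
  [-3/7, 5/7] . (h_1, h_2) = 1

Solving yields:
  h_1 = 7/2
  h_2 = 7/2

Starting state is 2, so the expected hitting time is h_2 = 7/2.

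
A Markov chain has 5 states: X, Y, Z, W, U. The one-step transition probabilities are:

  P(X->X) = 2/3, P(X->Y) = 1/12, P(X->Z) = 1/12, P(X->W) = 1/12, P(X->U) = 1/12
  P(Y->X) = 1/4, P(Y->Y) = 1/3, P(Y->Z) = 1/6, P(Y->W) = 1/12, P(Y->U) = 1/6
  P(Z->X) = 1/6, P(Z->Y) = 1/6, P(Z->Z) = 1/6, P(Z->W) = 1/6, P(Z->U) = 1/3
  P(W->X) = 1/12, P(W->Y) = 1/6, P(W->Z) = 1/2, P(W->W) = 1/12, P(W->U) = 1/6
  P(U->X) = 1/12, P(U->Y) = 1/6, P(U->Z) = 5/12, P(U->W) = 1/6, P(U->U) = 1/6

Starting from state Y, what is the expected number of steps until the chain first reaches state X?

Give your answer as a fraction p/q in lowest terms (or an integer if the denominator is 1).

Let h_i = expected steps to first reach X from state i.
Boundary: h_X = 0.
First-step equations for the other states:
  h_Y = 1 + 1/4*h_X + 1/3*h_Y + 1/6*h_Z + 1/12*h_W + 1/6*h_U
  h_Z = 1 + 1/6*h_X + 1/6*h_Y + 1/6*h_Z + 1/6*h_W + 1/3*h_U
  h_W = 1 + 1/12*h_X + 1/6*h_Y + 1/2*h_Z + 1/12*h_W + 1/6*h_U
  h_U = 1 + 1/12*h_X + 1/6*h_Y + 5/12*h_Z + 1/6*h_W + 1/6*h_U

Substituting h_X = 0 and rearranging gives the linear system (I - Q) h = 1:
  [2/3, -1/6, -1/12, -1/6] . (h_Y, h_Z, h_W, h_U) = 1
  [-1/6, 5/6, -1/6, -1/3] . (h_Y, h_Z, h_W, h_U) = 1
  [-1/6, -1/2, 11/12, -1/6] . (h_Y, h_Z, h_W, h_U) = 1
  [-1/6, -5/12, -1/6, 5/6] . (h_Y, h_Z, h_W, h_U) = 1

Solving yields:
  h_Y = 480/83
  h_Z = 546/83
  h_W = 582/83
  h_U = 585/83

Starting state is Y, so the expected hitting time is h_Y = 480/83.

Answer: 480/83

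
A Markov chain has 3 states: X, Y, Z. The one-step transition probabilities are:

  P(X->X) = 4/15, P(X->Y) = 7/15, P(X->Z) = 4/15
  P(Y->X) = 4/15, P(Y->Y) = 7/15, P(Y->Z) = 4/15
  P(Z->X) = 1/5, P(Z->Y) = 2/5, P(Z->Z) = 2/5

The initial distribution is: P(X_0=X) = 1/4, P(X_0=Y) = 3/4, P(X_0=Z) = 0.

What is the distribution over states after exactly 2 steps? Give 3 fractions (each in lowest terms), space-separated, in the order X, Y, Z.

Answer: 56/225 101/225 68/225

Derivation:
Propagating the distribution step by step (d_{t+1} = d_t * P):
d_0 = (X=1/4, Y=3/4, Z=0)
  d_1[X] = 1/4*4/15 + 3/4*4/15 + 0*1/5 = 4/15
  d_1[Y] = 1/4*7/15 + 3/4*7/15 + 0*2/5 = 7/15
  d_1[Z] = 1/4*4/15 + 3/4*4/15 + 0*2/5 = 4/15
d_1 = (X=4/15, Y=7/15, Z=4/15)
  d_2[X] = 4/15*4/15 + 7/15*4/15 + 4/15*1/5 = 56/225
  d_2[Y] = 4/15*7/15 + 7/15*7/15 + 4/15*2/5 = 101/225
  d_2[Z] = 4/15*4/15 + 7/15*4/15 + 4/15*2/5 = 68/225
d_2 = (X=56/225, Y=101/225, Z=68/225)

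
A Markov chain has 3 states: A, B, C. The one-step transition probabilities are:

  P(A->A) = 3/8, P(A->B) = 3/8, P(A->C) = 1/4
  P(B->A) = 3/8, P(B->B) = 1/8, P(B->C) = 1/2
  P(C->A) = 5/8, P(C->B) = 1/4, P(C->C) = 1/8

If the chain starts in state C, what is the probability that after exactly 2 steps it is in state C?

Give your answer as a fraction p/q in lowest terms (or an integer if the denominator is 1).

Answer: 19/64

Derivation:
Computing P^2 by repeated multiplication:
P^1 =
  A: [3/8, 3/8, 1/4]
  B: [3/8, 1/8, 1/2]
  C: [5/8, 1/4, 1/8]
P^2 =
  A: [7/16, 1/4, 5/16]
  B: [1/2, 9/32, 7/32]
  C: [13/32, 19/64, 19/64]

(P^2)[C -> C] = 19/64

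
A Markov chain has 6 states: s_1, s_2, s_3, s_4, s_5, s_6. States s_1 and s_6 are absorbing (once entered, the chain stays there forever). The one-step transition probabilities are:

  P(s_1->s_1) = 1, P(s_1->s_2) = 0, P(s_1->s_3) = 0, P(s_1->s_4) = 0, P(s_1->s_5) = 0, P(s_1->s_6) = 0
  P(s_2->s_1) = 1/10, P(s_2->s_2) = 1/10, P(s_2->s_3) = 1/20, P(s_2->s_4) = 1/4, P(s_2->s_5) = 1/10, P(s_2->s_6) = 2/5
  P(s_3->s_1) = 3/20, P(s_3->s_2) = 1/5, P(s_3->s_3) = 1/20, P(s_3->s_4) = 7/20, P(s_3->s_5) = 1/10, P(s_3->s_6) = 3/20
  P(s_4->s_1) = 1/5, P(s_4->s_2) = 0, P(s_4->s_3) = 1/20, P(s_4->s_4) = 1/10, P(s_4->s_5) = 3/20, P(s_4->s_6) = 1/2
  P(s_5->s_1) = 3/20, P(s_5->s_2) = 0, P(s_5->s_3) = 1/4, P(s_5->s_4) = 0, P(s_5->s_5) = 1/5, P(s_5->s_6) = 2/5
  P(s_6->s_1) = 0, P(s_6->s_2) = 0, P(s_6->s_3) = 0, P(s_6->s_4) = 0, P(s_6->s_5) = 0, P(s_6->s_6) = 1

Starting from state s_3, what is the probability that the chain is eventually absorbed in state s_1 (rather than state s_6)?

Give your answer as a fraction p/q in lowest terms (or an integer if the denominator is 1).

Let a_i = P(absorbed in s_1 | start in state i).
Boundary conditions: a_s_1 = 1, a_s_6 = 0.
For each transient state i, a_i = sum_j P(i->j) * a_j:
  a_s_2 = 1/10*a_s_1 + 1/10*a_s_2 + 1/20*a_s_3 + 1/4*a_s_4 + 1/10*a_s_5 + 2/5*a_s_6
  a_s_3 = 3/20*a_s_1 + 1/5*a_s_2 + 1/20*a_s_3 + 7/20*a_s_4 + 1/10*a_s_5 + 3/20*a_s_6
  a_s_4 = 1/5*a_s_1 + 0*a_s_2 + 1/20*a_s_3 + 1/10*a_s_4 + 3/20*a_s_5 + 1/2*a_s_6
  a_s_5 = 3/20*a_s_1 + 0*a_s_2 + 1/4*a_s_3 + 0*a_s_4 + 1/5*a_s_5 + 2/5*a_s_6

Substituting a_s_1 = 1 and a_s_6 = 0, rearrange to (I - Q) a = r where r[i] = P(i -> s_1):
  [9/10, -1/20, -1/4, -1/10] . (a_s_2, a_s_3, a_s_4, a_s_5) = 1/10
  [-1/5, 19/20, -7/20, -1/10] . (a_s_2, a_s_3, a_s_4, a_s_5) = 3/20
  [0, -1/20, 9/10, -3/20] . (a_s_2, a_s_3, a_s_4, a_s_5) = 1/5
  [0, -1/4, 0, 4/5] . (a_s_2, a_s_3, a_s_4, a_s_5) = 3/20

Solving yields:
  a_s_2 = 3099/12694
  a_s_3 = 15445/44429
  a_s_4 = 12924/44429
  a_s_5 = 13157/44429

Starting state is s_3, so the absorption probability is a_s_3 = 15445/44429.

Answer: 15445/44429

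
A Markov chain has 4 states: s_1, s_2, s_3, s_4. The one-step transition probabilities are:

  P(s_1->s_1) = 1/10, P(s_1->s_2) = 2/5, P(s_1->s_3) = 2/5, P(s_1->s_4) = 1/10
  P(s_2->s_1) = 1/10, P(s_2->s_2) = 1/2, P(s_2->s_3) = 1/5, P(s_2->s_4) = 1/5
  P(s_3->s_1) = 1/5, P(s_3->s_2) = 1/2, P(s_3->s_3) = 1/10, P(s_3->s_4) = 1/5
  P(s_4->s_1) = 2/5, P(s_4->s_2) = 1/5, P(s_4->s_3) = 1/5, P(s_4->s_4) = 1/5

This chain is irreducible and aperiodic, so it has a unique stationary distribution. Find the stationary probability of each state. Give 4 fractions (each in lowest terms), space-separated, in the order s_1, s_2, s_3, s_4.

Answer: 28/159 68/159 34/159 29/159

Derivation:
The stationary distribution satisfies pi = pi * P, i.e.:
  pi_s_1 = 1/10*pi_s_1 + 1/10*pi_s_2 + 1/5*pi_s_3 + 2/5*pi_s_4
  pi_s_2 = 2/5*pi_s_1 + 1/2*pi_s_2 + 1/2*pi_s_3 + 1/5*pi_s_4
  pi_s_3 = 2/5*pi_s_1 + 1/5*pi_s_2 + 1/10*pi_s_3 + 1/5*pi_s_4
  pi_s_4 = 1/10*pi_s_1 + 1/5*pi_s_2 + 1/5*pi_s_3 + 1/5*pi_s_4
with normalization: pi_s_1 + pi_s_2 + pi_s_3 + pi_s_4 = 1.

Using the first 3 balance equations plus normalization, the linear system A*pi = b is:
  [-9/10, 1/10, 1/5, 2/5] . pi = 0
  [2/5, -1/2, 1/2, 1/5] . pi = 0
  [2/5, 1/5, -9/10, 1/5] . pi = 0
  [1, 1, 1, 1] . pi = 1

Solving yields:
  pi_s_1 = 28/159
  pi_s_2 = 68/159
  pi_s_3 = 34/159
  pi_s_4 = 29/159

Verification (pi * P):
  28/159*1/10 + 68/159*1/10 + 34/159*1/5 + 29/159*2/5 = 28/159 = pi_s_1  (ok)
  28/159*2/5 + 68/159*1/2 + 34/159*1/2 + 29/159*1/5 = 68/159 = pi_s_2  (ok)
  28/159*2/5 + 68/159*1/5 + 34/159*1/10 + 29/159*1/5 = 34/159 = pi_s_3  (ok)
  28/159*1/10 + 68/159*1/5 + 34/159*1/5 + 29/159*1/5 = 29/159 = pi_s_4  (ok)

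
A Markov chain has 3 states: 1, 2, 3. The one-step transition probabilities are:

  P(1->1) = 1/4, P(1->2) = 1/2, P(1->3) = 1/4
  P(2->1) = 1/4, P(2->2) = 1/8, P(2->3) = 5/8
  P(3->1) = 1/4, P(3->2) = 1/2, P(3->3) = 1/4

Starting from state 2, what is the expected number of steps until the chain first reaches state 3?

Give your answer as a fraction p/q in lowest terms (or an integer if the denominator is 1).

Answer: 32/17

Derivation:
Let h_i = expected steps to first reach 3 from state i.
Boundary: h_3 = 0.
First-step equations for the other states:
  h_1 = 1 + 1/4*h_1 + 1/2*h_2 + 1/4*h_3
  h_2 = 1 + 1/4*h_1 + 1/8*h_2 + 5/8*h_3

Substituting h_3 = 0 and rearranging gives the linear system (I - Q) h = 1:
  [3/4, -1/2] . (h_1, h_2) = 1
  [-1/4, 7/8] . (h_1, h_2) = 1

Solving yields:
  h_1 = 44/17
  h_2 = 32/17

Starting state is 2, so the expected hitting time is h_2 = 32/17.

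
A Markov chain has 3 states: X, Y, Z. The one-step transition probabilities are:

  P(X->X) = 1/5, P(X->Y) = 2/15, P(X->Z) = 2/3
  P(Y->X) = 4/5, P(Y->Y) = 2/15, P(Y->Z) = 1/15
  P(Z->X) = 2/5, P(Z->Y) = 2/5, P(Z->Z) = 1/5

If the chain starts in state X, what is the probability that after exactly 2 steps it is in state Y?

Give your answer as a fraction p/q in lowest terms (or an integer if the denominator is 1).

Answer: 14/45

Derivation:
Computing P^2 by repeated multiplication:
P^1 =
  X: [1/5, 2/15, 2/3]
  Y: [4/5, 2/15, 1/15]
  Z: [2/5, 2/5, 1/5]
P^2 =
  X: [31/75, 14/45, 62/225]
  Y: [22/75, 34/225, 5/9]
  Z: [12/25, 14/75, 1/3]

(P^2)[X -> Y] = 14/45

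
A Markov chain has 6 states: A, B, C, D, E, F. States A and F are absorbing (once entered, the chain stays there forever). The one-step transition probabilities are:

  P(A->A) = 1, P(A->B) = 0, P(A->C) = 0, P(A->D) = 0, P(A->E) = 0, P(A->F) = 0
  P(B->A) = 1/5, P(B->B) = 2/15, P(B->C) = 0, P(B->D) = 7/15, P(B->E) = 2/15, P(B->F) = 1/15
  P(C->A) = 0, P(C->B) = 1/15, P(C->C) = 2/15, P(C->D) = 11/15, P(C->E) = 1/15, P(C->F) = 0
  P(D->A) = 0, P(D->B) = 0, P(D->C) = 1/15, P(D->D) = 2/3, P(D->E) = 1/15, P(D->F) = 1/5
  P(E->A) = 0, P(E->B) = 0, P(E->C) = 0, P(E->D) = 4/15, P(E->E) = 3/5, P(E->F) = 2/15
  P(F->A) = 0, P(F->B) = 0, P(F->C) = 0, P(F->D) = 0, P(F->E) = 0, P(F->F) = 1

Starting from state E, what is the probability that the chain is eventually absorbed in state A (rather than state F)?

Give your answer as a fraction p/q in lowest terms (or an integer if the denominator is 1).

Answer: 6/1717

Derivation:
Let a_i = P(absorbed in A | start in state i).
Boundary conditions: a_A = 1, a_F = 0.
For each transient state i, a_i = sum_j P(i->j) * a_j:
  a_B = 1/5*a_A + 2/15*a_B + 0*a_C + 7/15*a_D + 2/15*a_E + 1/15*a_F
  a_C = 0*a_A + 1/15*a_B + 2/15*a_C + 11/15*a_D + 1/15*a_E + 0*a_F
  a_D = 0*a_A + 0*a_B + 1/15*a_C + 2/3*a_D + 1/15*a_E + 1/5*a_F
  a_E = 0*a_A + 0*a_B + 0*a_C + 4/15*a_D + 3/5*a_E + 2/15*a_F

Substituting a_A = 1 and a_F = 0, rearrange to (I - Q) a = r where r[i] = P(i -> A):
  [13/15, 0, -7/15, -2/15] . (a_B, a_C, a_D, a_E) = 1/5
  [-1/15, 13/15, -11/15, -1/15] . (a_B, a_C, a_D, a_E) = 0
  [0, -1/15, 1/3, -1/15] . (a_B, a_C, a_D, a_E) = 0
  [0, 0, -4/15, 2/5] . (a_B, a_C, a_D, a_E) = 0

Solving yields:
  a_B = 402/1717
  a_C = 39/1717
  a_D = 9/1717
  a_E = 6/1717

Starting state is E, so the absorption probability is a_E = 6/1717.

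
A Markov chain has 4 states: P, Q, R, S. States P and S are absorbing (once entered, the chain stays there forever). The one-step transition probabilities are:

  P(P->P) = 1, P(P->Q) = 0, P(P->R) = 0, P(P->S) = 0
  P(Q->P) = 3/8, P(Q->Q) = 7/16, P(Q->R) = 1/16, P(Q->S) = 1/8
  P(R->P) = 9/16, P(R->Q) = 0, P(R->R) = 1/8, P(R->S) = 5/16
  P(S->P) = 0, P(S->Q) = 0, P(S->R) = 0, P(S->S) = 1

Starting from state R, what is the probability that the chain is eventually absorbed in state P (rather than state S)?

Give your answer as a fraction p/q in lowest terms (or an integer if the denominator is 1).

Answer: 9/14

Derivation:
Let a_i = P(absorbed in P | start in state i).
Boundary conditions: a_P = 1, a_S = 0.
For each transient state i, a_i = sum_j P(i->j) * a_j:
  a_Q = 3/8*a_P + 7/16*a_Q + 1/16*a_R + 1/8*a_S
  a_R = 9/16*a_P + 0*a_Q + 1/8*a_R + 5/16*a_S

Substituting a_P = 1 and a_S = 0, rearrange to (I - Q) a = r where r[i] = P(i -> P):
  [9/16, -1/16] . (a_Q, a_R) = 3/8
  [0, 7/8] . (a_Q, a_R) = 9/16

Solving yields:
  a_Q = 31/42
  a_R = 9/14

Starting state is R, so the absorption probability is a_R = 9/14.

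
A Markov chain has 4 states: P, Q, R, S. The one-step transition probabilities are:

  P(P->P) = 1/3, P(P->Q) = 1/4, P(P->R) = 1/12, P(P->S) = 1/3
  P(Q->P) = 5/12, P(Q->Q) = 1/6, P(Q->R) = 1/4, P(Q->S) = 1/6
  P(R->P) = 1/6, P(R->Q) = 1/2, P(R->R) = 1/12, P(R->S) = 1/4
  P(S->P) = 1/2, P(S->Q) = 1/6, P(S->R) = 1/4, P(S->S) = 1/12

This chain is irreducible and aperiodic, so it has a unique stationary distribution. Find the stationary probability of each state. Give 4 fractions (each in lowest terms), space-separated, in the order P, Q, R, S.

The stationary distribution satisfies pi = pi * P, i.e.:
  pi_P = 1/3*pi_P + 5/12*pi_Q + 1/6*pi_R + 1/2*pi_S
  pi_Q = 1/4*pi_P + 1/6*pi_Q + 1/2*pi_R + 1/6*pi_S
  pi_R = 1/12*pi_P + 1/4*pi_Q + 1/12*pi_R + 1/4*pi_S
  pi_S = 1/3*pi_P + 1/6*pi_Q + 1/4*pi_R + 1/12*pi_S
with normalization: pi_P + pi_Q + pi_R + pi_S = 1.

Using the first 3 balance equations plus normalization, the linear system A*pi = b is:
  [-2/3, 5/12, 1/6, 1/2] . pi = 0
  [1/4, -5/6, 1/2, 1/6] . pi = 0
  [1/12, 1/4, -11/12, 1/4] . pi = 0
  [1, 1, 1, 1] . pi = 1

Solving yields:
  pi_P = 412/1131
  pi_Q = 284/1131
  pi_R = 367/2262
  pi_S = 503/2262

Verification (pi * P):
  412/1131*1/3 + 284/1131*5/12 + 367/2262*1/6 + 503/2262*1/2 = 412/1131 = pi_P  (ok)
  412/1131*1/4 + 284/1131*1/6 + 367/2262*1/2 + 503/2262*1/6 = 284/1131 = pi_Q  (ok)
  412/1131*1/12 + 284/1131*1/4 + 367/2262*1/12 + 503/2262*1/4 = 367/2262 = pi_R  (ok)
  412/1131*1/3 + 284/1131*1/6 + 367/2262*1/4 + 503/2262*1/12 = 503/2262 = pi_S  (ok)

Answer: 412/1131 284/1131 367/2262 503/2262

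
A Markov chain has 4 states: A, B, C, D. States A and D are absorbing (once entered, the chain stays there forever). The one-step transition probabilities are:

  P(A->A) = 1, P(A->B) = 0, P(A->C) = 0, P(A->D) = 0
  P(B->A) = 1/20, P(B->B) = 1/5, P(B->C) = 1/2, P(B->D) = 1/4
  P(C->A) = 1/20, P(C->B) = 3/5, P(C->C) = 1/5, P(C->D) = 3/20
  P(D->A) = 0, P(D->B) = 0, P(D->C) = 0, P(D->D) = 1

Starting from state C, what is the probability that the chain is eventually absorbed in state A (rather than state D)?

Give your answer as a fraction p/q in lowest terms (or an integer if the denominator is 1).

Let a_i = P(absorbed in A | start in state i).
Boundary conditions: a_A = 1, a_D = 0.
For each transient state i, a_i = sum_j P(i->j) * a_j:
  a_B = 1/20*a_A + 1/5*a_B + 1/2*a_C + 1/4*a_D
  a_C = 1/20*a_A + 3/5*a_B + 1/5*a_C + 3/20*a_D

Substituting a_A = 1 and a_D = 0, rearrange to (I - Q) a = r where r[i] = P(i -> A):
  [4/5, -1/2] . (a_B, a_C) = 1/20
  [-3/5, 4/5] . (a_B, a_C) = 1/20

Solving yields:
  a_B = 13/68
  a_C = 7/34

Starting state is C, so the absorption probability is a_C = 7/34.

Answer: 7/34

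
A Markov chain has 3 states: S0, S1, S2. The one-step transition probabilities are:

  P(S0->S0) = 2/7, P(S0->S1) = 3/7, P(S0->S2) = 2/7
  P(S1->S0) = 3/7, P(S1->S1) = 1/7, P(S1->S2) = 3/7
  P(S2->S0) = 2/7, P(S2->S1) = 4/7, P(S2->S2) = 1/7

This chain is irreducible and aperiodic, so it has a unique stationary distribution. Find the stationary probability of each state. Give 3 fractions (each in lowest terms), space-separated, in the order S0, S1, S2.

Answer: 24/71 26/71 21/71

Derivation:
The stationary distribution satisfies pi = pi * P, i.e.:
  pi_S0 = 2/7*pi_S0 + 3/7*pi_S1 + 2/7*pi_S2
  pi_S1 = 3/7*pi_S0 + 1/7*pi_S1 + 4/7*pi_S2
  pi_S2 = 2/7*pi_S0 + 3/7*pi_S1 + 1/7*pi_S2
with normalization: pi_S0 + pi_S1 + pi_S2 = 1.

Using the first 2 balance equations plus normalization, the linear system A*pi = b is:
  [-5/7, 3/7, 2/7] . pi = 0
  [3/7, -6/7, 4/7] . pi = 0
  [1, 1, 1] . pi = 1

Solving yields:
  pi_S0 = 24/71
  pi_S1 = 26/71
  pi_S2 = 21/71

Verification (pi * P):
  24/71*2/7 + 26/71*3/7 + 21/71*2/7 = 24/71 = pi_S0  (ok)
  24/71*3/7 + 26/71*1/7 + 21/71*4/7 = 26/71 = pi_S1  (ok)
  24/71*2/7 + 26/71*3/7 + 21/71*1/7 = 21/71 = pi_S2  (ok)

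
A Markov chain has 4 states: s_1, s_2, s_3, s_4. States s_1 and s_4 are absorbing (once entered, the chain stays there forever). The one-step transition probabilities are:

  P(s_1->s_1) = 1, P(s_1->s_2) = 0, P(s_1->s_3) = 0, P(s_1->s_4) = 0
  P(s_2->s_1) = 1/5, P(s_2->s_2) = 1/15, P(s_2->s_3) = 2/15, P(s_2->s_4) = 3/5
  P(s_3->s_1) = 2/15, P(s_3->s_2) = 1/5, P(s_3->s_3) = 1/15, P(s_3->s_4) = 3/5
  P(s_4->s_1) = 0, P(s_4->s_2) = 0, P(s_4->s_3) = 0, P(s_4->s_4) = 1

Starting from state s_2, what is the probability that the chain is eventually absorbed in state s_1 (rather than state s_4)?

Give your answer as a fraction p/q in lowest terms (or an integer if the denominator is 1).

Let a_i = P(absorbed in s_1 | start in state i).
Boundary conditions: a_s_1 = 1, a_s_4 = 0.
For each transient state i, a_i = sum_j P(i->j) * a_j:
  a_s_2 = 1/5*a_s_1 + 1/15*a_s_2 + 2/15*a_s_3 + 3/5*a_s_4
  a_s_3 = 2/15*a_s_1 + 1/5*a_s_2 + 1/15*a_s_3 + 3/5*a_s_4

Substituting a_s_1 = 1 and a_s_4 = 0, rearrange to (I - Q) a = r where r[i] = P(i -> s_1):
  [14/15, -2/15] . (a_s_2, a_s_3) = 1/5
  [-1/5, 14/15] . (a_s_2, a_s_3) = 2/15

Solving yields:
  a_s_2 = 23/95
  a_s_3 = 37/190

Starting state is s_2, so the absorption probability is a_s_2 = 23/95.

Answer: 23/95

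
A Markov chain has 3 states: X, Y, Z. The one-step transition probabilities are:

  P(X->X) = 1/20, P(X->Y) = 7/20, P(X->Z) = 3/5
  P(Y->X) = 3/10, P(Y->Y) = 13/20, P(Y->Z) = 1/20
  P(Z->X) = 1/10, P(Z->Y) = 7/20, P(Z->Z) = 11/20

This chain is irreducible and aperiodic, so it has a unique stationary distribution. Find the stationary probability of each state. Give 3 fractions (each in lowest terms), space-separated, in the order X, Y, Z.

The stationary distribution satisfies pi = pi * P, i.e.:
  pi_X = 1/20*pi_X + 3/10*pi_Y + 1/10*pi_Z
  pi_Y = 7/20*pi_X + 13/20*pi_Y + 7/20*pi_Z
  pi_Z = 3/5*pi_X + 1/20*pi_Y + 11/20*pi_Z
with normalization: pi_X + pi_Y + pi_Z = 1.

Using the first 2 balance equations plus normalization, the linear system A*pi = b is:
  [-19/20, 3/10, 1/10] . pi = 0
  [7/20, -7/20, 7/20] . pi = 0
  [1, 1, 1] . pi = 1

Solving yields:
  pi_X = 4/21
  pi_Y = 1/2
  pi_Z = 13/42

Verification (pi * P):
  4/21*1/20 + 1/2*3/10 + 13/42*1/10 = 4/21 = pi_X  (ok)
  4/21*7/20 + 1/2*13/20 + 13/42*7/20 = 1/2 = pi_Y  (ok)
  4/21*3/5 + 1/2*1/20 + 13/42*11/20 = 13/42 = pi_Z  (ok)

Answer: 4/21 1/2 13/42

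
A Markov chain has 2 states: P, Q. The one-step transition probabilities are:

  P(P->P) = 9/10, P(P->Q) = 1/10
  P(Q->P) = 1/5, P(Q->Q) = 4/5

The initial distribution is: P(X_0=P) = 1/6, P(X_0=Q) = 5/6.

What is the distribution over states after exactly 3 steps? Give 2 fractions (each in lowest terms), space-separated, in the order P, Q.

Answer: 2971/6000 3029/6000

Derivation:
Propagating the distribution step by step (d_{t+1} = d_t * P):
d_0 = (P=1/6, Q=5/6)
  d_1[P] = 1/6*9/10 + 5/6*1/5 = 19/60
  d_1[Q] = 1/6*1/10 + 5/6*4/5 = 41/60
d_1 = (P=19/60, Q=41/60)
  d_2[P] = 19/60*9/10 + 41/60*1/5 = 253/600
  d_2[Q] = 19/60*1/10 + 41/60*4/5 = 347/600
d_2 = (P=253/600, Q=347/600)
  d_3[P] = 253/600*9/10 + 347/600*1/5 = 2971/6000
  d_3[Q] = 253/600*1/10 + 347/600*4/5 = 3029/6000
d_3 = (P=2971/6000, Q=3029/6000)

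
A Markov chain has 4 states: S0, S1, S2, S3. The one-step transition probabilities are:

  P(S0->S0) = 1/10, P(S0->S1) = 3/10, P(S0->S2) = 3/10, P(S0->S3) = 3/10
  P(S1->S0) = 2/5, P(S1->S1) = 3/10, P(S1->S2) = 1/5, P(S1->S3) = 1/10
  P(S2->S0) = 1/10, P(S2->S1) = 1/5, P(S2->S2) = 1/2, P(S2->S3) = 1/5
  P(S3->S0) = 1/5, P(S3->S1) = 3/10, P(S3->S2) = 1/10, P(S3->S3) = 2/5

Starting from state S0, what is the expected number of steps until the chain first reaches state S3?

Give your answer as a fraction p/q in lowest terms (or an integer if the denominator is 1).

Answer: 395/84

Derivation:
Let h_i = expected steps to first reach S3 from state i.
Boundary: h_S3 = 0.
First-step equations for the other states:
  h_S0 = 1 + 1/10*h_S0 + 3/10*h_S1 + 3/10*h_S2 + 3/10*h_S3
  h_S1 = 1 + 2/5*h_S0 + 3/10*h_S1 + 1/5*h_S2 + 1/10*h_S3
  h_S2 = 1 + 1/10*h_S0 + 1/5*h_S1 + 1/2*h_S2 + 1/5*h_S3

Substituting h_S3 = 0 and rearranging gives the linear system (I - Q) h = 1:
  [9/10, -3/10, -3/10] . (h_S0, h_S1, h_S2) = 1
  [-2/5, 7/10, -1/5] . (h_S0, h_S1, h_S2) = 1
  [-1/10, -1/5, 1/2] . (h_S0, h_S1, h_S2) = 1

Solving yields:
  h_S0 = 395/84
  h_S1 = 235/42
  h_S2 = 145/28

Starting state is S0, so the expected hitting time is h_S0 = 395/84.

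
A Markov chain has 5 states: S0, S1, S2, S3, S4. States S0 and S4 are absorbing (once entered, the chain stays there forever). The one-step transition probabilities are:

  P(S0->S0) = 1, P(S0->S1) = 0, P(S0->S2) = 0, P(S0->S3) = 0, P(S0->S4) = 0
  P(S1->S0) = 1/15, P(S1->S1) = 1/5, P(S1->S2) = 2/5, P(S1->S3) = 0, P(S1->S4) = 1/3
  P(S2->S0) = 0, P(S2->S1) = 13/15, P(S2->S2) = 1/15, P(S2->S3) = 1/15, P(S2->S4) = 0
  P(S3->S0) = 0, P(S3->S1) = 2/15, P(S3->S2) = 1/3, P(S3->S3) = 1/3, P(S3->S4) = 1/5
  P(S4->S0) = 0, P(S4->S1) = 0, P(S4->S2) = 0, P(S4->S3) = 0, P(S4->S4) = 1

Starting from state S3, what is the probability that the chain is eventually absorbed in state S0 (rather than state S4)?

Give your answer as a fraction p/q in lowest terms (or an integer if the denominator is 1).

Let a_i = P(absorbed in S0 | start in state i).
Boundary conditions: a_S0 = 1, a_S4 = 0.
For each transient state i, a_i = sum_j P(i->j) * a_j:
  a_S1 = 1/15*a_S0 + 1/5*a_S1 + 2/5*a_S2 + 0*a_S3 + 1/3*a_S4
  a_S2 = 0*a_S0 + 13/15*a_S1 + 1/15*a_S2 + 1/15*a_S3 + 0*a_S4
  a_S3 = 0*a_S0 + 2/15*a_S1 + 1/3*a_S2 + 1/3*a_S3 + 1/5*a_S4

Substituting a_S0 = 1 and a_S4 = 0, rearrange to (I - Q) a = r where r[i] = P(i -> S0):
  [4/5, -2/5, 0] . (a_S1, a_S2, a_S3) = 1/15
  [-13/15, 14/15, -1/15] . (a_S1, a_S2, a_S3) = 0
  [-2/15, -1/3, 2/3] . (a_S1, a_S2, a_S3) = 0

Solving yields:
  a_S1 = 15/92
  a_S2 = 11/69
  a_S3 = 31/276

Starting state is S3, so the absorption probability is a_S3 = 31/276.

Answer: 31/276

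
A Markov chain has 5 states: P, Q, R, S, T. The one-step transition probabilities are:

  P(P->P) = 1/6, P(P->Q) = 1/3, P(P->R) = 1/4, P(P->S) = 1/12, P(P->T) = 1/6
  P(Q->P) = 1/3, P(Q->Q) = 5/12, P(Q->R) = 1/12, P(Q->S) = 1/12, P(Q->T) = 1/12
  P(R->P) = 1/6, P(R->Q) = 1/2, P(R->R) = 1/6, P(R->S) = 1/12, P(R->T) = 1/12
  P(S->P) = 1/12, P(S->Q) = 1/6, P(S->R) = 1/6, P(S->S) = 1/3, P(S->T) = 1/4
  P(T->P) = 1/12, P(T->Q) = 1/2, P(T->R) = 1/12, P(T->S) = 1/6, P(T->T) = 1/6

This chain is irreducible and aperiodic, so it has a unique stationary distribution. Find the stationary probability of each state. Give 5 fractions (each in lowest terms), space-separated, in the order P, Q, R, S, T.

Answer: 3291/15658 3057/7829 2201/15658 1971/15658 2081/15658

Derivation:
The stationary distribution satisfies pi = pi * P, i.e.:
  pi_P = 1/6*pi_P + 1/3*pi_Q + 1/6*pi_R + 1/12*pi_S + 1/12*pi_T
  pi_Q = 1/3*pi_P + 5/12*pi_Q + 1/2*pi_R + 1/6*pi_S + 1/2*pi_T
  pi_R = 1/4*pi_P + 1/12*pi_Q + 1/6*pi_R + 1/6*pi_S + 1/12*pi_T
  pi_S = 1/12*pi_P + 1/12*pi_Q + 1/12*pi_R + 1/3*pi_S + 1/6*pi_T
  pi_T = 1/6*pi_P + 1/12*pi_Q + 1/12*pi_R + 1/4*pi_S + 1/6*pi_T
with normalization: pi_P + pi_Q + pi_R + pi_S + pi_T = 1.

Using the first 4 balance equations plus normalization, the linear system A*pi = b is:
  [-5/6, 1/3, 1/6, 1/12, 1/12] . pi = 0
  [1/3, -7/12, 1/2, 1/6, 1/2] . pi = 0
  [1/4, 1/12, -5/6, 1/6, 1/12] . pi = 0
  [1/12, 1/12, 1/12, -2/3, 1/6] . pi = 0
  [1, 1, 1, 1, 1] . pi = 1

Solving yields:
  pi_P = 3291/15658
  pi_Q = 3057/7829
  pi_R = 2201/15658
  pi_S = 1971/15658
  pi_T = 2081/15658

Verification (pi * P):
  3291/15658*1/6 + 3057/7829*1/3 + 2201/15658*1/6 + 1971/15658*1/12 + 2081/15658*1/12 = 3291/15658 = pi_P  (ok)
  3291/15658*1/3 + 3057/7829*5/12 + 2201/15658*1/2 + 1971/15658*1/6 + 2081/15658*1/2 = 3057/7829 = pi_Q  (ok)
  3291/15658*1/4 + 3057/7829*1/12 + 2201/15658*1/6 + 1971/15658*1/6 + 2081/15658*1/12 = 2201/15658 = pi_R  (ok)
  3291/15658*1/12 + 3057/7829*1/12 + 2201/15658*1/12 + 1971/15658*1/3 + 2081/15658*1/6 = 1971/15658 = pi_S  (ok)
  3291/15658*1/6 + 3057/7829*1/12 + 2201/15658*1/12 + 1971/15658*1/4 + 2081/15658*1/6 = 2081/15658 = pi_T  (ok)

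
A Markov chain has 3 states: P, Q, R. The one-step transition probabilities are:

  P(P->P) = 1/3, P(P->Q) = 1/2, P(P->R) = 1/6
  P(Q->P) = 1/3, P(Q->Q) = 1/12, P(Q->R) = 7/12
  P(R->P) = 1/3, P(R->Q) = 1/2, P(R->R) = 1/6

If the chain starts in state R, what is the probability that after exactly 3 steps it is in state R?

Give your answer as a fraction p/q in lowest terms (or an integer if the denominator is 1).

Answer: 83/288

Derivation:
Computing P^3 by repeated multiplication:
P^1 =
  P: [1/3, 1/2, 1/6]
  Q: [1/3, 1/12, 7/12]
  R: [1/3, 1/2, 1/6]
P^2 =
  P: [1/3, 7/24, 3/8]
  Q: [1/3, 67/144, 29/144]
  R: [1/3, 7/24, 3/8]
P^3 =
  P: [1/3, 109/288, 83/288]
  Q: [1/3, 529/1728, 623/1728]
  R: [1/3, 109/288, 83/288]

(P^3)[R -> R] = 83/288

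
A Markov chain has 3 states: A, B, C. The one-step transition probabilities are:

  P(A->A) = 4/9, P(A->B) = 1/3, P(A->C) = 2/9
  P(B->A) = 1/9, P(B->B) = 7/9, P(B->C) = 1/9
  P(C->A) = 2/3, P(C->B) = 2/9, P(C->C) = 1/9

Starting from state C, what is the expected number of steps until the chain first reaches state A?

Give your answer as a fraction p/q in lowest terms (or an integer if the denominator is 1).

Let h_i = expected steps to first reach A from state i.
Boundary: h_A = 0.
First-step equations for the other states:
  h_B = 1 + 1/9*h_A + 7/9*h_B + 1/9*h_C
  h_C = 1 + 2/3*h_A + 2/9*h_B + 1/9*h_C

Substituting h_A = 0 and rearranging gives the linear system (I - Q) h = 1:
  [2/9, -1/9] . (h_B, h_C) = 1
  [-2/9, 8/9] . (h_B, h_C) = 1

Solving yields:
  h_B = 81/14
  h_C = 18/7

Starting state is C, so the expected hitting time is h_C = 18/7.

Answer: 18/7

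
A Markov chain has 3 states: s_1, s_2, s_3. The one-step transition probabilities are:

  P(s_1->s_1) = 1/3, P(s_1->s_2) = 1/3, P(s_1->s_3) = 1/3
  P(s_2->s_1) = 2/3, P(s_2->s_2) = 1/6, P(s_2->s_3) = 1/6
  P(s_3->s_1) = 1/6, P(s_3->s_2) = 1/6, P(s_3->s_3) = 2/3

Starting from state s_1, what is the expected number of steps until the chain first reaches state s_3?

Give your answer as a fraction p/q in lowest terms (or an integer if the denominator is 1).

Let h_i = expected steps to first reach s_3 from state i.
Boundary: h_s_3 = 0.
First-step equations for the other states:
  h_s_1 = 1 + 1/3*h_s_1 + 1/3*h_s_2 + 1/3*h_s_3
  h_s_2 = 1 + 2/3*h_s_1 + 1/6*h_s_2 + 1/6*h_s_3

Substituting h_s_3 = 0 and rearranging gives the linear system (I - Q) h = 1:
  [2/3, -1/3] . (h_s_1, h_s_2) = 1
  [-2/3, 5/6] . (h_s_1, h_s_2) = 1

Solving yields:
  h_s_1 = 7/2
  h_s_2 = 4

Starting state is s_1, so the expected hitting time is h_s_1 = 7/2.

Answer: 7/2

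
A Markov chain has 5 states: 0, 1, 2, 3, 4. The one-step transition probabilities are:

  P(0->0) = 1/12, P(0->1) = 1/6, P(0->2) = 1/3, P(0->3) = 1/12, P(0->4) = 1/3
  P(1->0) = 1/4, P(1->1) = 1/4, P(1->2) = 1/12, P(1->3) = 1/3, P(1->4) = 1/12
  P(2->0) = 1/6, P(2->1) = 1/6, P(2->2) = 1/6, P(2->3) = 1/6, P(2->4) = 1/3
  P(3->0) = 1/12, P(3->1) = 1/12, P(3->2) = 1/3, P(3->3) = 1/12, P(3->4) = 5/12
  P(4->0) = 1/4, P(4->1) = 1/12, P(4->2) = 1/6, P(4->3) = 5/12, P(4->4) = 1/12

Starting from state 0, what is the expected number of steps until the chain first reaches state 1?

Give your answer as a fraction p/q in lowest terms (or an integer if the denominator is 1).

Answer: 2466/313

Derivation:
Let h_i = expected steps to first reach 1 from state i.
Boundary: h_1 = 0.
First-step equations for the other states:
  h_0 = 1 + 1/12*h_0 + 1/6*h_1 + 1/3*h_2 + 1/12*h_3 + 1/3*h_4
  h_2 = 1 + 1/6*h_0 + 1/6*h_1 + 1/6*h_2 + 1/6*h_3 + 1/3*h_4
  h_3 = 1 + 1/12*h_0 + 1/12*h_1 + 1/3*h_2 + 1/12*h_3 + 5/12*h_4
  h_4 = 1 + 1/4*h_0 + 1/12*h_1 + 1/6*h_2 + 5/12*h_3 + 1/12*h_4

Substituting h_1 = 0 and rearranging gives the linear system (I - Q) h = 1:
  [11/12, -1/3, -1/12, -1/3] . (h_0, h_2, h_3, h_4) = 1
  [-1/6, 5/6, -1/6, -1/3] . (h_0, h_2, h_3, h_4) = 1
  [-1/12, -1/3, 11/12, -5/12] . (h_0, h_2, h_3, h_4) = 1
  [-1/4, -1/6, -5/12, 11/12] . (h_0, h_2, h_3, h_4) = 1

Solving yields:
  h_0 = 2466/313
  h_2 = 2482/313
  h_3 = 2690/313
  h_4 = 2688/313

Starting state is 0, so the expected hitting time is h_0 = 2466/313.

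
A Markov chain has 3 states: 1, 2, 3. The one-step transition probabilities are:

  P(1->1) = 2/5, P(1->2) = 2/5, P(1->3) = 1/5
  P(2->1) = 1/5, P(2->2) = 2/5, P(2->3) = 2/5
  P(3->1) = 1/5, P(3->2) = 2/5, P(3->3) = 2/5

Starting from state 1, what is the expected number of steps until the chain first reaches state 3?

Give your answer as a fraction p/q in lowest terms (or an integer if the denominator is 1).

Answer: 25/7

Derivation:
Let h_i = expected steps to first reach 3 from state i.
Boundary: h_3 = 0.
First-step equations for the other states:
  h_1 = 1 + 2/5*h_1 + 2/5*h_2 + 1/5*h_3
  h_2 = 1 + 1/5*h_1 + 2/5*h_2 + 2/5*h_3

Substituting h_3 = 0 and rearranging gives the linear system (I - Q) h = 1:
  [3/5, -2/5] . (h_1, h_2) = 1
  [-1/5, 3/5] . (h_1, h_2) = 1

Solving yields:
  h_1 = 25/7
  h_2 = 20/7

Starting state is 1, so the expected hitting time is h_1 = 25/7.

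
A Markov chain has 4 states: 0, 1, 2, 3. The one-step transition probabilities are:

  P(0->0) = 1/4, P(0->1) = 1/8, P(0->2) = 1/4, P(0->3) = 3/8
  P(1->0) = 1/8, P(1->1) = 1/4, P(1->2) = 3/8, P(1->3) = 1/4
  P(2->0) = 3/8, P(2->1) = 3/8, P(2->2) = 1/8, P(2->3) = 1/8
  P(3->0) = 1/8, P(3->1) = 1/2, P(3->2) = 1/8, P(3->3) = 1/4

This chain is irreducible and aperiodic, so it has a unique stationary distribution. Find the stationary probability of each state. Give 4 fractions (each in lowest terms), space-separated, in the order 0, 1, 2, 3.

The stationary distribution satisfies pi = pi * P, i.e.:
  pi_0 = 1/4*pi_0 + 1/8*pi_1 + 3/8*pi_2 + 1/8*pi_3
  pi_1 = 1/8*pi_0 + 1/4*pi_1 + 3/8*pi_2 + 1/2*pi_3
  pi_2 = 1/4*pi_0 + 3/8*pi_1 + 1/8*pi_2 + 1/8*pi_3
  pi_3 = 3/8*pi_0 + 1/4*pi_1 + 1/8*pi_2 + 1/4*pi_3
with normalization: pi_0 + pi_1 + pi_2 + pi_3 = 1.

Using the first 3 balance equations plus normalization, the linear system A*pi = b is:
  [-3/4, 1/8, 3/8, 1/8] . pi = 0
  [1/8, -3/4, 3/8, 1/2] . pi = 0
  [1/4, 3/8, -7/8, 1/8] . pi = 0
  [1, 1, 1, 1] . pi = 1

Solving yields:
  pi_0 = 59/283
  pi_1 = 89/283
  pi_2 = 65/283
  pi_3 = 70/283

Verification (pi * P):
  59/283*1/4 + 89/283*1/8 + 65/283*3/8 + 70/283*1/8 = 59/283 = pi_0  (ok)
  59/283*1/8 + 89/283*1/4 + 65/283*3/8 + 70/283*1/2 = 89/283 = pi_1  (ok)
  59/283*1/4 + 89/283*3/8 + 65/283*1/8 + 70/283*1/8 = 65/283 = pi_2  (ok)
  59/283*3/8 + 89/283*1/4 + 65/283*1/8 + 70/283*1/4 = 70/283 = pi_3  (ok)

Answer: 59/283 89/283 65/283 70/283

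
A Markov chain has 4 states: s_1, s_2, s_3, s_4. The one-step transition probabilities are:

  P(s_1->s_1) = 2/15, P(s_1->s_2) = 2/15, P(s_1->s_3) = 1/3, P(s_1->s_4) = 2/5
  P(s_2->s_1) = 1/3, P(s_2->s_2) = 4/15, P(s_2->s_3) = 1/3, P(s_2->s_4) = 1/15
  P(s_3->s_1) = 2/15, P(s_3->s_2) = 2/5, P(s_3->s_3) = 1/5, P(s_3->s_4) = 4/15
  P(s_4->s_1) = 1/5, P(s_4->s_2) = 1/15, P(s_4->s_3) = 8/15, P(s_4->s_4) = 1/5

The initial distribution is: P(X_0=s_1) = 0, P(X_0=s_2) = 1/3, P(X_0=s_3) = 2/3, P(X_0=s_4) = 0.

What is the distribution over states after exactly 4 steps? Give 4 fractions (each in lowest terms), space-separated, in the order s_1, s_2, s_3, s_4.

Propagating the distribution step by step (d_{t+1} = d_t * P):
d_0 = (s_1=0, s_2=1/3, s_3=2/3, s_4=0)
  d_1[s_1] = 0*2/15 + 1/3*1/3 + 2/3*2/15 + 0*1/5 = 1/5
  d_1[s_2] = 0*2/15 + 1/3*4/15 + 2/3*2/5 + 0*1/15 = 16/45
  d_1[s_3] = 0*1/3 + 1/3*1/3 + 2/3*1/5 + 0*8/15 = 11/45
  d_1[s_4] = 0*2/5 + 1/3*1/15 + 2/3*4/15 + 0*1/5 = 1/5
d_1 = (s_1=1/5, s_2=16/45, s_3=11/45, s_4=1/5)
  d_2[s_1] = 1/5*2/15 + 16/45*1/3 + 11/45*2/15 + 1/5*1/5 = 49/225
  d_2[s_2] = 1/5*2/15 + 16/45*4/15 + 11/45*2/5 + 1/5*1/15 = 157/675
  d_2[s_3] = 1/5*1/3 + 16/45*1/3 + 11/45*1/5 + 1/5*8/15 = 46/135
  d_2[s_4] = 1/5*2/5 + 16/45*1/15 + 11/45*4/15 + 1/5*1/5 = 47/225
d_2 = (s_1=49/225, s_2=157/675, s_3=46/135, s_4=47/225)
  d_3[s_1] = 49/225*2/15 + 157/675*1/3 + 46/135*2/15 + 47/225*1/5 = 218/1125
  d_3[s_2] = 49/225*2/15 + 157/675*4/15 + 46/135*2/5 + 47/225*1/15 = 2443/10125
  d_3[s_3] = 49/225*1/3 + 157/675*1/3 + 46/135*1/5 + 47/225*8/15 = 3338/10125
  d_3[s_4] = 49/225*2/5 + 157/675*1/15 + 46/135*4/15 + 47/225*1/5 = 794/3375
d_3 = (s_1=218/1125, s_2=2443/10125, s_3=3338/10125, s_4=794/3375)
  d_4[s_1] = 218/1125*2/15 + 2443/10125*1/3 + 3338/10125*2/15 + 794/3375*1/5 = 3329/16875
  d_4[s_2] = 218/1125*2/15 + 2443/10125*4/15 + 3338/10125*2/5 + 794/3375*1/15 = 36106/151875
  d_4[s_3] = 218/1125*1/3 + 2443/10125*1/3 + 3338/10125*1/5 + 794/3375*8/15 = 10219/30375
  d_4[s_4] = 218/1125*2/5 + 2443/10125*1/15 + 3338/10125*4/15 + 794/3375*1/5 = 3857/16875
d_4 = (s_1=3329/16875, s_2=36106/151875, s_3=10219/30375, s_4=3857/16875)

Answer: 3329/16875 36106/151875 10219/30375 3857/16875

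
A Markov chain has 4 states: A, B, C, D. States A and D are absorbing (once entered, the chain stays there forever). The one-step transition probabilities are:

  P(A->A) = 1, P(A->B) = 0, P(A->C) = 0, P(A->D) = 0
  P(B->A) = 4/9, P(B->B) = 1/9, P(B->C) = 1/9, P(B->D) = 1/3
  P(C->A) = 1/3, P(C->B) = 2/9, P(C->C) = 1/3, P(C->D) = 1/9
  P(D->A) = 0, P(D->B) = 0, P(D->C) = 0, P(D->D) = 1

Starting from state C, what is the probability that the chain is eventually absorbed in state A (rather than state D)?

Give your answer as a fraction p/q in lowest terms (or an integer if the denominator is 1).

Answer: 16/23

Derivation:
Let a_i = P(absorbed in A | start in state i).
Boundary conditions: a_A = 1, a_D = 0.
For each transient state i, a_i = sum_j P(i->j) * a_j:
  a_B = 4/9*a_A + 1/9*a_B + 1/9*a_C + 1/3*a_D
  a_C = 1/3*a_A + 2/9*a_B + 1/3*a_C + 1/9*a_D

Substituting a_A = 1 and a_D = 0, rearrange to (I - Q) a = r where r[i] = P(i -> A):
  [8/9, -1/9] . (a_B, a_C) = 4/9
  [-2/9, 2/3] . (a_B, a_C) = 1/3

Solving yields:
  a_B = 27/46
  a_C = 16/23

Starting state is C, so the absorption probability is a_C = 16/23.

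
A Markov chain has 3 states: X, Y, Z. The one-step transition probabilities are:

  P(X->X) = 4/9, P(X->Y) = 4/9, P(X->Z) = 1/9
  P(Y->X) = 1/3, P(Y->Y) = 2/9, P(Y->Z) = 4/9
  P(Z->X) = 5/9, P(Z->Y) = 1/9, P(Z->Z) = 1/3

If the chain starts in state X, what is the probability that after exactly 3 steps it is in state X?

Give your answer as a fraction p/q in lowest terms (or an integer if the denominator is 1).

Answer: 322/729

Derivation:
Computing P^3 by repeated multiplication:
P^1 =
  X: [4/9, 4/9, 1/9]
  Y: [1/3, 2/9, 4/9]
  Z: [5/9, 1/9, 1/3]
P^2 =
  X: [11/27, 25/81, 23/81]
  Y: [38/81, 20/81, 23/81]
  Z: [38/81, 25/81, 2/9]
P^3 =
  X: [322/729, 205/729, 202/729]
  Y: [109/243, 215/729, 187/729]
  Z: [317/729, 220/729, 64/243]

(P^3)[X -> X] = 322/729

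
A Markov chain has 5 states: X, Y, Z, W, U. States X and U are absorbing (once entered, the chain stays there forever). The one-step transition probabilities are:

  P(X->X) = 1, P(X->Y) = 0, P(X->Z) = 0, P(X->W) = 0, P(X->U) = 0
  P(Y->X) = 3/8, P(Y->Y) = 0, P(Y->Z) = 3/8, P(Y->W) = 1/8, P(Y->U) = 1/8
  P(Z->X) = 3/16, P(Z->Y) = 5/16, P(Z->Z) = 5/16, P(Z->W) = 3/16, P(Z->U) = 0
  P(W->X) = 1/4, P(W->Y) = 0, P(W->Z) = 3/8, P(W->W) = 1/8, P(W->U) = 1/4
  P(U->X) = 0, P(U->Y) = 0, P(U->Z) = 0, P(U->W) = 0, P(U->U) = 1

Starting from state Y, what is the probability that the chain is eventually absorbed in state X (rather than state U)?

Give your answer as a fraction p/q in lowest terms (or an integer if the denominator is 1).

Let a_i = P(absorbed in X | start in state i).
Boundary conditions: a_X = 1, a_U = 0.
For each transient state i, a_i = sum_j P(i->j) * a_j:
  a_Y = 3/8*a_X + 0*a_Y + 3/8*a_Z + 1/8*a_W + 1/8*a_U
  a_Z = 3/16*a_X + 5/16*a_Y + 5/16*a_Z + 3/16*a_W + 0*a_U
  a_W = 1/4*a_X + 0*a_Y + 3/8*a_Z + 1/8*a_W + 1/4*a_U

Substituting a_X = 1 and a_U = 0, rearrange to (I - Q) a = r where r[i] = P(i -> X):
  [1, -3/8, -1/8] . (a_Y, a_Z, a_W) = 3/8
  [-5/16, 11/16, -3/16] . (a_Y, a_Z, a_W) = 3/16
  [0, -3/8, 7/8] . (a_Y, a_Z, a_W) = 1/4

Solving yields:
  a_Y = 79/106
  a_Z = 331/424
  a_W = 263/424

Starting state is Y, so the absorption probability is a_Y = 79/106.

Answer: 79/106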